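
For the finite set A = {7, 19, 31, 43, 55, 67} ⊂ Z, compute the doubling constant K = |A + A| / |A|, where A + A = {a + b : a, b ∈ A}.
K = |A + A| / |A| = 11/6

Enumerate A + A = {a + b : a, b ∈ A}. With |A| = 6, there are |A|^2 = 36 ordered sum pairs; collecting distinct values, A + A = {14, 26, 38, 50, 62, 74, 86, 98, 110, 122, 134}, so |A + A| = 11. Thus K = 11/6. Here |A + A| = 2|A| − 1 = 11, the minimum possible — so K = 11/6 is minimal, which holds iff A is an arithmetic progression.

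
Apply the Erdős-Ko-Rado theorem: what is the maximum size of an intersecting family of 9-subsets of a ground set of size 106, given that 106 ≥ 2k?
max |F| = C(105, 8) = 278818865325

Erdős-Ko-Rado (1961): when n ≥ 2k, max |F| = C(n−1, k−1). The bound is attained by the star {A : i ∈ A} for any fixed i ∈ [n]. Here C(106−1, 9−1) = C(105, 8) = 278818865325.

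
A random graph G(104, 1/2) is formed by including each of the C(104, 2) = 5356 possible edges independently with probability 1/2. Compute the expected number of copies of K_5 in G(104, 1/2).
E[# K_5] = C(104, 5) · (1/2)^C(5, 2) = 91962520 / 2^10 = 11495315/128 = 89807.1484375

For each 5-subset S of vertices (there are C(104, 5) = 91962520 such S), let X_S = 1 if S induces a K_5 (all C(5, 2) = 10 edges present). Then P(X_S = 1) = (1/2)^10 = 1/1024. By linearity of expectation, E[# K_5] = C(104, 5) · (1/2)^10 = 91962520 / 1024 = 11495315/128 = 89807.1484375.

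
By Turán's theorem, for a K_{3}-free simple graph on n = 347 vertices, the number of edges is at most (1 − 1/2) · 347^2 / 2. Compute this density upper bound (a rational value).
Turán density bound = (1/2) · 347^2/2 = 120409/4 ≈ 30102.25

Turán's theorem: ex(n, K_{r+1}) is achieved by the complete r-partite Turán graph T(n, r) with parts as balanced as possible, and is at most (1 − 1/r) · n^2/2. For r = 2, n = 347: the density bound is (1/2) · 120409/2 = 120409/4 ≈ 30102.25. The integer-valued extremum is e(T(347, 2)) = 30102, which is strictly less than the density bound 120409/4 since 2 ∤ 347 (the parts of T(347, 2) cannot all be equal).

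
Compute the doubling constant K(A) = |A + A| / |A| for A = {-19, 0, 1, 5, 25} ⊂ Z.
K = |A + A| / |A| = 14/5

Enumerate A + A = {a + b : a, b ∈ A}. With |A| = 5, there are |A|^2 = 25 ordered sum pairs; collecting distinct values, A + A = {-38, -19, -18, -14, 0, 1, 2, 5, 6, 10, 25, 26, 30, 50}, so |A + A| = 14. Thus K = 14/5. For comparison, the minimum possible |A + A| over all 5-element sets is 2·5 − 1 = 9 (so min K = 9/5), attained only by arithmetic progressions.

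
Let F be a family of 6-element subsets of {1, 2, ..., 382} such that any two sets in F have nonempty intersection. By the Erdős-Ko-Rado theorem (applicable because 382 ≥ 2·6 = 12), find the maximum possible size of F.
max |F| = C(381, 5) = 65162792331

The Erdős-Ko-Rado theorem states: for n ≥ 2k, an intersecting family of k-subsets of an n-element set has size at most C(n − 1, k − 1), with equality for 'star' families {A ⊆ [n] : |A| = k, i ∈ A} (fix an element i). For n = 382, k = 6: C(381, 5) = 65162792331.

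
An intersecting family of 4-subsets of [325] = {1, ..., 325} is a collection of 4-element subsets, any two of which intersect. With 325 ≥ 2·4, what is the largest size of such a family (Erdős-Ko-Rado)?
max |F| = C(324, 3) = 5616324

The Erdős-Ko-Rado theorem states: for n ≥ 2k, an intersecting family of k-subsets of an n-element set has size at most C(n − 1, k − 1), with equality for 'star' families {A ⊆ [n] : |A| = k, i ∈ A} (fix an element i). For n = 325, k = 4: C(324, 3) = 5616324.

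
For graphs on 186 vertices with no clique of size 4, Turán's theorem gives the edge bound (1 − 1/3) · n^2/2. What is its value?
Turán density bound = (2/3) · 186^2/2 = 11532

Turán's theorem: ex(n, K_{r+1}) is achieved by the complete r-partite Turán graph T(n, r) with parts as balanced as possible, and is at most (1 − 1/r) · n^2/2. For r = 3, n = 186: the density bound is (2/3) · 34596/2 = 11532. Since 3 ∣ 186, the Turán graph T(186, 3) has parts of equal size 62, and its edge count e(T(186, 3)) = 11532 attains the density bound exactly.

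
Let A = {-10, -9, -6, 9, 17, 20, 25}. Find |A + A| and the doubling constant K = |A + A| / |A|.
K = |A + A| / |A| = 26/7

Enumerate A + A = {a + b : a, b ∈ A}. With |A| = 7, there are |A|^2 = 49 ordered sum pairs; collecting distinct values, A + A = {-20, -19, -18, -16, -15, -12, -1, 0, 3, 7, 8, 10, 11, 14, 15, 16, 18, 19, 26, 29, 34, 37, 40, 42, 45, 50}, so |A + A| = 26. Thus K = 26/7. For comparison, the minimum possible |A + A| over all 7-element sets is 2·7 − 1 = 13 (so min K = 13/7), attained only by arithmetic progressions.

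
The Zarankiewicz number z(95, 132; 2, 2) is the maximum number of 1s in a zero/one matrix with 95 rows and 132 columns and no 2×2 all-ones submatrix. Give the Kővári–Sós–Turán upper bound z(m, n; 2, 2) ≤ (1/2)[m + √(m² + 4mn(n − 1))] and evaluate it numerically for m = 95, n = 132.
z(95, 132; 2, 2) ≤ (1/2)[95 + √(95² + 4·95·132·131)] = (1/2)[95 + √6579985] = 1330.0741

Kővári–Sós–Turán: let r_1, ..., r_95 be the row sums and z = Σ r_i the total number of 1s. Each pair of columns can share at most one row with both entries 1 (else a 2×2 all-ones block appears), so Σ_i C(r_i, 2) ≤ C(132, 2) = 8646. By convexity Σ_i C(r_i, 2) ≥ 95·C(z/95, 2) = z(z − 95)/(2·95), giving z² − 95z − 95·132·131 ≤ 0 and hence z ≤ (1/2)[95 + √(9025 + 4·1642740)] = (1/2)[95 + √6579985] ≈ (1/2)(95 + 2565.1481) = 1330.0741.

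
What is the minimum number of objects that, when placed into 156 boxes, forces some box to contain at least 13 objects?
n = (13 − 1)·156 + 1 = 1873

By the generalised pigeonhole principle, to guarantee some box contains ≥ r objects we need more than (r − 1) · k objects total. Threshold: n = (r − 1) · k + 1. With r = 13 and k = 156: n = 12 · 156 + 1 = 1872 + 1 = 1873. For n = 1872 = 12 · 156, we can put exactly 12 objects in every box, avoiding 13 in any single one — so 1873 is tight.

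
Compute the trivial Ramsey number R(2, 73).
R(2, 73) = 73

R(2, k) = k for all k ≥ 2: in a 2-colouring of K_k, either some edge is red (a red K_2) or all edges are blue (a blue K_k). And K_{72} coloured all-blue has no blue K_73, so R(2, 73) > 72. Hence R(2, 73) = 73.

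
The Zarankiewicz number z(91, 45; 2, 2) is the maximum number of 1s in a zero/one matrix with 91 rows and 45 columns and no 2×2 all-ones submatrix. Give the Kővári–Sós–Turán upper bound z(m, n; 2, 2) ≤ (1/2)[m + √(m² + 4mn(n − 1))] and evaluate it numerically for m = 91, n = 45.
z(91, 45; 2, 2) ≤ (1/2)[91 + √(91² + 4·91·45·44)] = (1/2)[91 + √729001] = 472.4078

Kővári–Sós–Turán: let r_1, ..., r_91 be the row sums and z = Σ r_i the total number of 1s. Each pair of columns can share at most one row with both entries 1 (else a 2×2 all-ones block appears), so Σ_i C(r_i, 2) ≤ C(45, 2) = 990. By convexity Σ_i C(r_i, 2) ≥ 91·C(z/91, 2) = z(z − 91)/(2·91), giving z² − 91z − 91·45·44 ≤ 0 and hence z ≤ (1/2)[91 + √(8281 + 4·180180)] = (1/2)[91 + √729001] ≈ (1/2)(91 + 853.8156) = 472.4078.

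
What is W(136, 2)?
W(136, 2) = 136 + 1 = 137

A 2-term AP is any pair of integers, so a monochromatic 2-AP exists iff some colour is used at least twice. With 136 colours, the colouring i ↦ i on {1, ..., 136} uses each colour once, avoiding any monochromatic pair, so W(136, 2) > 136. For {1, ..., 137}, pigeonhole forces two integers of the same colour, which form a monochromatic 2-AP. Hence W(136, 2) = 137.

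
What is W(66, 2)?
W(66, 2) = 66 + 1 = 67

A 2-term AP is any pair of integers, so a monochromatic 2-AP exists iff some colour is used at least twice. With 66 colours, the colouring i ↦ i on {1, ..., 66} uses each colour once, avoiding any monochromatic pair, so W(66, 2) > 66. For {1, ..., 67}, pigeonhole forces two integers of the same colour, which form a monochromatic 2-AP. Hence W(66, 2) = 67.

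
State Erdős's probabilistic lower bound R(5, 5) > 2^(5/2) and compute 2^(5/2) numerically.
2^(5/2) = 5.6569; so R(5, 5) > 5.6569

Colour each edge of K_n uniformly at random with red/blue. The expected number of monochromatic K_5 is C(n, 5) · 2 · 2^(−C(5,2)). If C(n, 5) · 2^(1 − C(5,2)) < 1, then with positive probability no monochromatic K_5 exists, so R(5, 5) > n. The standard estimate C(n, 5) ≤ n^5/5! shows this inequality holds whenever n ≤ 2^(5/2) (since 5! · 2^(C(5,2) − 1) > 2^(5^2/2) ≥ n^5). Hence R(5, 5) > 2^(5/2) = 5.6569.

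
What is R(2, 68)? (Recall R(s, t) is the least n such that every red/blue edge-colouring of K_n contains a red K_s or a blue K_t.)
R(2, 68) = 68

R(2, k) = k for all k ≥ 2: in a 2-colouring of K_k, either some edge is red (a red K_2) or all edges are blue (a blue K_k). And K_{67} coloured all-blue has no blue K_68, so R(2, 68) > 67. Hence R(2, 68) = 68.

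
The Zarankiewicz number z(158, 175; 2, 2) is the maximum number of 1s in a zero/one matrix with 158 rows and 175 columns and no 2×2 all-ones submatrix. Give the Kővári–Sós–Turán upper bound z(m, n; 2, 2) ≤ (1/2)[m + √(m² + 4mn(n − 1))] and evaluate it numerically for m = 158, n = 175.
z(158, 175; 2, 2) ≤ (1/2)[158 + √(158² + 4·158·175·174)] = (1/2)[158 + √19269364] = 2273.8442

Kővári–Sós–Turán: let r_1, ..., r_158 be the row sums and z = Σ r_i the total number of 1s. Each pair of columns can share at most one row with both entries 1 (else a 2×2 all-ones block appears), so Σ_i C(r_i, 2) ≤ C(175, 2) = 15225. By convexity Σ_i C(r_i, 2) ≥ 158·C(z/158, 2) = z(z − 158)/(2·158), giving z² − 158z − 158·175·174 ≤ 0 and hence z ≤ (1/2)[158 + √(24964 + 4·4811100)] = (1/2)[158 + √19269364] ≈ (1/2)(158 + 4389.6884) = 2273.8442.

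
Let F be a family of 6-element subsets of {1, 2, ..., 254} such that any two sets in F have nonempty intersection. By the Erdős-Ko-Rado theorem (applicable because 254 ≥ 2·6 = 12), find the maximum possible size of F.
max |F| = C(253, 5) = 8301429675

Erdős-Ko-Rado (1961): when n ≥ 2k, max |F| = C(n−1, k−1). The bound is attained by the star {A : i ∈ A} for any fixed i ∈ [n]. Here C(254−1, 6−1) = C(253, 5) = 8301429675.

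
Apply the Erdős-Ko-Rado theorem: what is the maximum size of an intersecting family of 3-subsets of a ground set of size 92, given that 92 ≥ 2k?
max |F| = C(91, 2) = 4095

Erdős-Ko-Rado (1961): when n ≥ 2k, max |F| = C(n−1, k−1). The bound is attained by the star {A : i ∈ A} for any fixed i ∈ [n]. Here C(92−1, 3−1) = C(91, 2) = 4095.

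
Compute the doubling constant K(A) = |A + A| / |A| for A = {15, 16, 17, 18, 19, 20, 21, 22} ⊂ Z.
K = |A + A| / |A| = 15/8

Enumerate A + A = {a + b : a, b ∈ A}. With |A| = 8, there are |A|^2 = 64 ordered sum pairs; collecting distinct values, A + A = {30, 31, 32, 33, 34, 35, 36, 37, 38, 39, 40, 41, 42, 43, 44}, so |A + A| = 15. Thus K = 15/8. Here |A + A| = 2|A| − 1 = 15, the minimum possible — so K = 15/8 is minimal, which holds iff A is an arithmetic progression.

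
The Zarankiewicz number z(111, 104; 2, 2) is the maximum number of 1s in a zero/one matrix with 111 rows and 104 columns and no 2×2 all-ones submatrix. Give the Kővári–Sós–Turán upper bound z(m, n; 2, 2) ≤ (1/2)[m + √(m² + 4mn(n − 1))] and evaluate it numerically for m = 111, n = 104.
z(111, 104; 2, 2) ≤ (1/2)[111 + √(111² + 4·111·104·103)] = (1/2)[111 + √4768449] = 1147.3389

Kővári–Sós–Turán: let r_1, ..., r_111 be the row sums and z = Σ r_i the total number of 1s. Each pair of columns can share at most one row with both entries 1 (else a 2×2 all-ones block appears), so Σ_i C(r_i, 2) ≤ C(104, 2) = 5356. By convexity Σ_i C(r_i, 2) ≥ 111·C(z/111, 2) = z(z − 111)/(2·111), giving z² − 111z − 111·104·103 ≤ 0 and hence z ≤ (1/2)[111 + √(12321 + 4·1189032)] = (1/2)[111 + √4768449] ≈ (1/2)(111 + 2183.6779) = 1147.3389.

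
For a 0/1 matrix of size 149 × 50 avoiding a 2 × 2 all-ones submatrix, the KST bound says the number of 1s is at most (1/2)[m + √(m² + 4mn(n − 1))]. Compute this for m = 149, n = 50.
z(149, 50; 2, 2) ≤ (1/2)[149 + √(149² + 4·149·50·49)] = (1/2)[149 + √1482401] = 683.2695

Kővári–Sós–Turán: let r_1, ..., r_149 be the row sums and z = Σ r_i the total number of 1s. Each pair of columns can share at most one row with both entries 1 (else a 2×2 all-ones block appears), so Σ_i C(r_i, 2) ≤ C(50, 2) = 1225. By convexity Σ_i C(r_i, 2) ≥ 149·C(z/149, 2) = z(z − 149)/(2·149), giving z² − 149z − 149·50·49 ≤ 0 and hence z ≤ (1/2)[149 + √(22201 + 4·365050)] = (1/2)[149 + √1482401] ≈ (1/2)(149 + 1217.5389) = 683.2695.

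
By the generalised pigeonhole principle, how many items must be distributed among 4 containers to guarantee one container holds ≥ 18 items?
n = (18 − 1)·4 + 1 = 69

By the generalised pigeonhole principle, to guarantee some box contains ≥ r objects we need more than (r − 1) · k objects total. Threshold: n = (r − 1) · k + 1. With r = 18 and k = 4: n = 17 · 4 + 1 = 68 + 1 = 69. For n = 68 = 17 · 4, we can put exactly 17 objects in every box, avoiding 18 in any single one — so 69 is tight.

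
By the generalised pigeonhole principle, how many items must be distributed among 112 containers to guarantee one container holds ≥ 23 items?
n = (23 − 1)·112 + 1 = 2465

By the generalised pigeonhole principle, to guarantee some box contains ≥ r objects we need more than (r − 1) · k objects total. Threshold: n = (r − 1) · k + 1. With r = 23 and k = 112: n = 22 · 112 + 1 = 2464 + 1 = 2465. For n = 2464 = 22 · 112, we can put exactly 22 objects in every box, avoiding 23 in any single one — so 2465 is tight.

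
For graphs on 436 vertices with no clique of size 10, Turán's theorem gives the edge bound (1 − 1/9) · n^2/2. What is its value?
Turán density bound = (8/9) · 436^2/2 = 760384/9 ≈ 84487.1111

Turán's theorem: ex(n, K_{r+1}) is achieved by the complete r-partite Turán graph T(n, r) with parts as balanced as possible, and is at most (1 − 1/r) · n^2/2. For r = 9, n = 436: the density bound is (8/9) · 190096/2 = 760384/9 ≈ 84487.1111. The integer-valued extremum is e(T(436, 9)) = 84486, which is strictly less than the density bound 760384/9 since 9 ∤ 436 (the parts of T(436, 9) cannot all be equal).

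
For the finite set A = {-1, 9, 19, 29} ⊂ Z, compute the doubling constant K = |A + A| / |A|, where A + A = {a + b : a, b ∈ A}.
K = |A + A| / |A| = 7/4

Enumerate A + A = {a + b : a, b ∈ A}. With |A| = 4, there are |A|^2 = 16 ordered sum pairs; collecting distinct values, A + A = {-2, 8, 18, 28, 38, 48, 58}, so |A + A| = 7. Thus K = 7/4. Here |A + A| = 2|A| − 1 = 7, the minimum possible — so K = 7/4 is minimal, which holds iff A is an arithmetic progression.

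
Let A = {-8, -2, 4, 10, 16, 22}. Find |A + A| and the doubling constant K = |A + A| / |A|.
K = |A + A| / |A| = 11/6

Enumerate A + A = {a + b : a, b ∈ A}. With |A| = 6, there are |A|^2 = 36 ordered sum pairs; collecting distinct values, A + A = {-16, -10, -4, 2, 8, 14, 20, 26, 32, 38, 44}, so |A + A| = 11. Thus K = 11/6. Here |A + A| = 2|A| − 1 = 11, the minimum possible — so K = 11/6 is minimal, which holds iff A is an arithmetic progression.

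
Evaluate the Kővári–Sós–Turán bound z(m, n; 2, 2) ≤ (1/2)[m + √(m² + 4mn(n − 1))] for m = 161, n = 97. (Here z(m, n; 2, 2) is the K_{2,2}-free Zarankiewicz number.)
z(161, 97; 2, 2) ≤ (1/2)[161 + √(161² + 4·161·97·96)] = (1/2)[161 + √6022849] = 1307.5747

Kővári–Sós–Turán: let r_1, ..., r_161 be the row sums and z = Σ r_i the total number of 1s. Each pair of columns can share at most one row with both entries 1 (else a 2×2 all-ones block appears), so Σ_i C(r_i, 2) ≤ C(97, 2) = 4656. By convexity Σ_i C(r_i, 2) ≥ 161·C(z/161, 2) = z(z − 161)/(2·161), giving z² − 161z − 161·97·96 ≤ 0 and hence z ≤ (1/2)[161 + √(25921 + 4·1499232)] = (1/2)[161 + √6022849] ≈ (1/2)(161 + 2454.1493) = 1307.5747.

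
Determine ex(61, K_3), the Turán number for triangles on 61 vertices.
ex(61, K_3) = ⌊61^2/4⌋ = 930

Mantel (1907): a triangle-free graph on n vertices has at most ⌊n^2/4⌋ edges, with equality for the complete bipartite graph K_{⌊n/2⌋, ⌈n/2⌉}. For n = 61: ⌊61^2/4⌋ = ⌊3721/4⌋ = 930. The extremal graph is K_{30, 31}, which has 30·31 = 930 edges.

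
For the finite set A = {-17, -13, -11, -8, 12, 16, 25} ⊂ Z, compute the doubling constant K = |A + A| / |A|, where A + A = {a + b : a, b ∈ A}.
K = |A + A| / |A| = 26/7

Enumerate A + A = {a + b : a, b ∈ A}. With |A| = 7, there are |A|^2 = 49 ordered sum pairs; collecting distinct values, A + A = {-34, -30, -28, -26, -25, -24, -22, -21, -19, -16, -5, -1, 1, 3, 4, 5, 8, 12, 14, 17, 24, 28, 32, 37, 41, 50}, so |A + A| = 26. Thus K = 26/7. For comparison, the minimum possible |A + A| over all 7-element sets is 2·7 − 1 = 13 (so min K = 13/7), attained only by arithmetic progressions.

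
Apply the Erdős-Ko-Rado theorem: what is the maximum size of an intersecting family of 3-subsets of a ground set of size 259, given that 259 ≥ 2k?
max |F| = C(258, 2) = 33153

Erdős-Ko-Rado (1961): when n ≥ 2k, max |F| = C(n−1, k−1). The bound is attained by the star {A : i ∈ A} for any fixed i ∈ [n]. Here C(259−1, 3−1) = C(258, 2) = 33153.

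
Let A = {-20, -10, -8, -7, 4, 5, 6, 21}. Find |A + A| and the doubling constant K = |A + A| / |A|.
K = |A + A| / |A| = 28/8 = 7/2

Enumerate A + A = {a + b : a, b ∈ A}. With |A| = 8, there are |A|^2 = 64 ordered sum pairs; collecting distinct values, A + A = {-40, -30, -28, -27, -20, -18, -17, -16, -15, -14, -6, -5, -4, -3, -2, -1, 1, 8, 9, 10, 11, 12, 13, 14, 25, 26, 27, 42}, so |A + A| = 28. Thus K = 28/8 = 7/2. For comparison, the minimum possible |A + A| over all 8-element sets is 2·8 − 1 = 15 (so min K = 15/8), attained only by arithmetic progressions.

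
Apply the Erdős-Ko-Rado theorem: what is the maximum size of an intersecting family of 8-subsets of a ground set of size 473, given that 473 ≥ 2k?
max |F| = C(472, 7) = 990265662876984

Erdős-Ko-Rado (1961): when n ≥ 2k, max |F| = C(n−1, k−1). The bound is attained by the star {A : i ∈ A} for any fixed i ∈ [n]. Here C(473−1, 8−1) = C(472, 7) = 990265662876984.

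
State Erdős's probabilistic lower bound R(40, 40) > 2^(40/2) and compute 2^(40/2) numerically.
2^(40/2) = 1048576; so R(40, 40) > 1048576

Colour each edge of K_n uniformly at random with red/blue. The expected number of monochromatic K_40 is C(n, 40) · 2 · 2^(−C(40,2)). If C(n, 40) · 2^(1 − C(40,2)) < 1, then with positive probability no monochromatic K_40 exists, so R(40, 40) > n. The standard estimate C(n, 40) ≤ n^40/40! shows this inequality holds whenever n ≤ 2^(40/2) (since 40! · 2^(C(40,2) − 1) > 2^(40^2/2) ≥ n^40). Hence R(40, 40) > 2^(40/2) = 1048576.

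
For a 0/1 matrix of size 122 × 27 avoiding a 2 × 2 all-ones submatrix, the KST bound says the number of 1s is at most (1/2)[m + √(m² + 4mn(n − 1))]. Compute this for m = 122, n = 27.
z(122, 27; 2, 2) ≤ (1/2)[122 + √(122² + 4·122·27·26)] = (1/2)[122 + √357460] = 359.9398

Kővári–Sós–Turán: let r_1, ..., r_122 be the row sums and z = Σ r_i the total number of 1s. Each pair of columns can share at most one row with both entries 1 (else a 2×2 all-ones block appears), so Σ_i C(r_i, 2) ≤ C(27, 2) = 351. By convexity Σ_i C(r_i, 2) ≥ 122·C(z/122, 2) = z(z − 122)/(2·122), giving z² − 122z − 122·27·26 ≤ 0 and hence z ≤ (1/2)[122 + √(14884 + 4·85644)] = (1/2)[122 + √357460] ≈ (1/2)(122 + 597.8796) = 359.9398.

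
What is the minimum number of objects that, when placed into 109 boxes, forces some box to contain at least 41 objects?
n = (41 − 1)·109 + 1 = 4361

By the generalised pigeonhole principle, to guarantee some box contains ≥ r objects we need more than (r − 1) · k objects total. Threshold: n = (r − 1) · k + 1. With r = 41 and k = 109: n = 40 · 109 + 1 = 4360 + 1 = 4361. For n = 4360 = 40 · 109, we can put exactly 40 objects in every box, avoiding 41 in any single one — so 4361 is tight.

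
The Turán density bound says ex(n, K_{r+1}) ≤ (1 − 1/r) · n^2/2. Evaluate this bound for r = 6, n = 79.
Turán density bound = (5/6) · 79^2/2 = 31205/12 ≈ 2600.4167

Turán's theorem: ex(n, K_{r+1}) is achieved by the complete r-partite Turán graph T(n, r) with parts as balanced as possible, and is at most (1 − 1/r) · n^2/2. For r = 6, n = 79: the density bound is (5/6) · 6241/2 = 31205/12 ≈ 2600.4167. The integer-valued extremum is e(T(79, 6)) = 2600, which is strictly less than the density bound 31205/12 since 6 ∤ 79 (the parts of T(79, 6) cannot all be equal).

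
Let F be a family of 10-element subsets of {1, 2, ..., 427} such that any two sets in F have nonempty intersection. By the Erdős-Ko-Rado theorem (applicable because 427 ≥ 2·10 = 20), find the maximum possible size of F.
max |F| = C(426, 9) = 1169434392771406850

The Erdős-Ko-Rado theorem states: for n ≥ 2k, an intersecting family of k-subsets of an n-element set has size at most C(n − 1, k − 1), with equality for 'star' families {A ⊆ [n] : |A| = k, i ∈ A} (fix an element i). For n = 427, k = 10: C(426, 9) = 1169434392771406850.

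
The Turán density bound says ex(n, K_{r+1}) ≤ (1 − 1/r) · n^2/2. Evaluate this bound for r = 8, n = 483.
Turán density bound = (7/8) · 483^2/2 = 1633023/16 ≈ 102063.9375

Turán's theorem: ex(n, K_{r+1}) is achieved by the complete r-partite Turán graph T(n, r) with parts as balanced as possible, and is at most (1 − 1/r) · n^2/2. For r = 8, n = 483: the density bound is (7/8) · 233289/2 = 1633023/16 ≈ 102063.9375. The integer-valued extremum is e(T(483, 8)) = 102063, which is strictly less than the density bound 1633023/16 since 8 ∤ 483 (the parts of T(483, 8) cannot all be equal).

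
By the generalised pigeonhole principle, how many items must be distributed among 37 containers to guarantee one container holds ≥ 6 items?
n = (6 − 1)·37 + 1 = 186

By the generalised pigeonhole principle, to guarantee some box contains ≥ r objects we need more than (r − 1) · k objects total. Threshold: n = (r − 1) · k + 1. With r = 6 and k = 37: n = 5 · 37 + 1 = 185 + 1 = 186. For n = 185 = 5 · 37, we can put exactly 5 objects in every box, avoiding 6 in any single one — so 186 is tight.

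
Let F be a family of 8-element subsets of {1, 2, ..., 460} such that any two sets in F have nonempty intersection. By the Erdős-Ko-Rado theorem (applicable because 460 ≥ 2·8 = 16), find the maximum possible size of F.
max |F| = C(459, 7) = 813381183503226

Erdős-Ko-Rado (1961): when n ≥ 2k, max |F| = C(n−1, k−1). The bound is attained by the star {A : i ∈ A} for any fixed i ∈ [n]. Here C(460−1, 8−1) = C(459, 7) = 813381183503226.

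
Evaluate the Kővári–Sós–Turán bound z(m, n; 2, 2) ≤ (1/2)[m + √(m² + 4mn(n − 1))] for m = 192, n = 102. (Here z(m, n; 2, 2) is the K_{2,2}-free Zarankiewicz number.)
z(192, 102; 2, 2) ≤ (1/2)[192 + √(192² + 4·192·102·101)] = (1/2)[192 + √7948800] = 1505.6808

Kővári–Sós–Turán: let r_1, ..., r_192 be the row sums and z = Σ r_i the total number of 1s. Each pair of columns can share at most one row with both entries 1 (else a 2×2 all-ones block appears), so Σ_i C(r_i, 2) ≤ C(102, 2) = 5151. By convexity Σ_i C(r_i, 2) ≥ 192·C(z/192, 2) = z(z − 192)/(2·192), giving z² − 192z − 192·102·101 ≤ 0 and hence z ≤ (1/2)[192 + √(36864 + 4·1977984)] = (1/2)[192 + √7948800] ≈ (1/2)(192 + 2819.3616) = 1505.6808.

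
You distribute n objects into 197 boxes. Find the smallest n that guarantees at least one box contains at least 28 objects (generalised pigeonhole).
n = (28 − 1)·197 + 1 = 5320

By the generalised pigeonhole principle, to guarantee some box contains ≥ r objects we need more than (r − 1) · k objects total. Threshold: n = (r − 1) · k + 1. With r = 28 and k = 197: n = 27 · 197 + 1 = 5319 + 1 = 5320. For n = 5319 = 27 · 197, we can put exactly 27 objects in every box, avoiding 28 in any single one — so 5320 is tight.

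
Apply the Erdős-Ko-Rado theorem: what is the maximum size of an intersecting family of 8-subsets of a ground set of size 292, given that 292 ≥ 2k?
max |F| = C(291, 7) = 32601949534440

Erdős-Ko-Rado (1961): when n ≥ 2k, max |F| = C(n−1, k−1). The bound is attained by the star {A : i ∈ A} for any fixed i ∈ [n]. Here C(292−1, 8−1) = C(291, 7) = 32601949534440.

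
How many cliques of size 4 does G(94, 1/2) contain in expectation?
E[# K_4] = C(94, 4) · (1/2)^C(4, 2) = 3049501 / 2^6 = 47648.453125

For each 4-subset S of vertices (there are C(94, 4) = 3049501 such S), let X_S = 1 if S induces a K_4 (all C(4, 2) = 6 edges present). Then P(X_S = 1) = (1/2)^6 = 1/64. By linearity of expectation, E[# K_4] = C(94, 4) · (1/2)^6 = 3049501 / 64 = 47648.453125.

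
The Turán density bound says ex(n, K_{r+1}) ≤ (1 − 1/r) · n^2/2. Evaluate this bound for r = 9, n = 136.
Turán density bound = (8/9) · 136^2/2 = 73984/9 ≈ 8220.4444

Turán's theorem: ex(n, K_{r+1}) is achieved by the complete r-partite Turán graph T(n, r) with parts as balanced as possible, and is at most (1 − 1/r) · n^2/2. For r = 9, n = 136: the density bound is (8/9) · 18496/2 = 73984/9 ≈ 8220.4444. The integer-valued extremum is e(T(136, 9)) = 8220, which is strictly less than the density bound 73984/9 since 9 ∤ 136 (the parts of T(136, 9) cannot all be equal).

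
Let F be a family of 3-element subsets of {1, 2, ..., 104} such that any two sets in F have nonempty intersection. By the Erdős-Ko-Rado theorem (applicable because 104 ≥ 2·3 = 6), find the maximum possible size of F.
max |F| = C(103, 2) = 5253

Erdős-Ko-Rado (1961): when n ≥ 2k, max |F| = C(n−1, k−1). The bound is attained by the star {A : i ∈ A} for any fixed i ∈ [n]. Here C(104−1, 3−1) = C(103, 2) = 5253.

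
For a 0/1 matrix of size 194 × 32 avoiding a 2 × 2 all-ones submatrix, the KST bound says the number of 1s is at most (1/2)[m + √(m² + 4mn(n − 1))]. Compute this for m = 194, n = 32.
z(194, 32; 2, 2) ≤ (1/2)[194 + √(194² + 4·194·32·31)] = (1/2)[194 + √807428] = 546.285

Kővári–Sós–Turán: let r_1, ..., r_194 be the row sums and z = Σ r_i the total number of 1s. Each pair of columns can share at most one row with both entries 1 (else a 2×2 all-ones block appears), so Σ_i C(r_i, 2) ≤ C(32, 2) = 496. By convexity Σ_i C(r_i, 2) ≥ 194·C(z/194, 2) = z(z − 194)/(2·194), giving z² − 194z − 194·32·31 ≤ 0 and hence z ≤ (1/2)[194 + √(37636 + 4·192448)] = (1/2)[194 + √807428] ≈ (1/2)(194 + 898.57) = 546.285.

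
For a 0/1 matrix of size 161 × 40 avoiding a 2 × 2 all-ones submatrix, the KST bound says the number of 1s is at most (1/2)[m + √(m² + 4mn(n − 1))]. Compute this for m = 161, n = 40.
z(161, 40; 2, 2) ≤ (1/2)[161 + √(161² + 4·161·40·39)] = (1/2)[161 + √1030561] = 588.0828

Kővári–Sós–Turán: let r_1, ..., r_161 be the row sums and z = Σ r_i the total number of 1s. Each pair of columns can share at most one row with both entries 1 (else a 2×2 all-ones block appears), so Σ_i C(r_i, 2) ≤ C(40, 2) = 780. By convexity Σ_i C(r_i, 2) ≥ 161·C(z/161, 2) = z(z − 161)/(2·161), giving z² − 161z − 161·40·39 ≤ 0 and hence z ≤ (1/2)[161 + √(25921 + 4·251160)] = (1/2)[161 + √1030561] ≈ (1/2)(161 + 1015.1655) = 588.0828.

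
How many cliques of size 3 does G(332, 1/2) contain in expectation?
E[# K_3] = C(332, 3) · (1/2)^C(3, 2) = 6044060 / 2^3 = 1511015/2 = 755507.5

For each 3-subset S of vertices (there are C(332, 3) = 6044060 such S), let X_S = 1 if S induces a K_3 (all C(3, 2) = 3 edges present). Then P(X_S = 1) = (1/2)^3 = 1/8. By linearity of expectation, E[# K_3] = C(332, 3) · (1/2)^3 = 6044060 / 8 = 1511015/2 = 755507.5.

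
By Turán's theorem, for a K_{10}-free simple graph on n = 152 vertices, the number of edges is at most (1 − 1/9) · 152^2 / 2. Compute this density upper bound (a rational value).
Turán density bound = (8/9) · 152^2/2 = 92416/9 ≈ 10268.4444

Turán's theorem: ex(n, K_{r+1}) is achieved by the complete r-partite Turán graph T(n, r) with parts as balanced as possible, and is at most (1 − 1/r) · n^2/2. For r = 9, n = 152: the density bound is (8/9) · 23104/2 = 92416/9 ≈ 10268.4444. The integer-valued extremum is e(T(152, 9)) = 10268, which is strictly less than the density bound 92416/9 since 9 ∤ 152 (the parts of T(152, 9) cannot all be equal).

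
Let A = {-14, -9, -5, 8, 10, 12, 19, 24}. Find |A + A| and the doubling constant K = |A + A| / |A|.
K = |A + A| / |A| = 32/8 = 4

Enumerate A + A = {a + b : a, b ∈ A}. With |A| = 8, there are |A|^2 = 64 ordered sum pairs; collecting distinct values, A + A = {-28, -23, -19, -18, -14, -10, -6, -4, -2, -1, 1, 3, 5, 7, 10, 14, 15, 16, 18, 19, 20, 22, 24, 27, 29, 31, 32, 34, 36, 38, 43, 48}, so |A + A| = 32. Thus K = 32/8 = 4. For comparison, the minimum possible |A + A| over all 8-element sets is 2·8 − 1 = 15 (so min K = 15/8), attained only by arithmetic progressions.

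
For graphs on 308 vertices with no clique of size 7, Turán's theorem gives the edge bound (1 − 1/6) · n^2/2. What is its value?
Turán density bound = (5/6) · 308^2/2 = 118580/3 ≈ 39526.6667

Turán's theorem: ex(n, K_{r+1}) is achieved by the complete r-partite Turán graph T(n, r) with parts as balanced as possible, and is at most (1 − 1/r) · n^2/2. For r = 6, n = 308: the density bound is (5/6) · 94864/2 = 118580/3 ≈ 39526.6667. The integer-valued extremum is e(T(308, 6)) = 39526, which is strictly less than the density bound 118580/3 since 6 ∤ 308 (the parts of T(308, 6) cannot all be equal).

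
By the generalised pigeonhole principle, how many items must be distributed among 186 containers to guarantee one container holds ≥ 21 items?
n = (21 − 1)·186 + 1 = 3721

By the generalised pigeonhole principle, to guarantee some box contains ≥ r objects we need more than (r − 1) · k objects total. Threshold: n = (r − 1) · k + 1. With r = 21 and k = 186: n = 20 · 186 + 1 = 3720 + 1 = 3721. For n = 3720 = 20 · 186, we can put exactly 20 objects in every box, avoiding 21 in any single one — so 3721 is tight.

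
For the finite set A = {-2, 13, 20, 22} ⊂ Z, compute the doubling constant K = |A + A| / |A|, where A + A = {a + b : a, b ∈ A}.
K = |A + A| / |A| = 10/4 = 5/2

Enumerate A + A = {a + b : a, b ∈ A}. With |A| = 4, there are |A|^2 = 16 ordered sum pairs; collecting distinct values, A + A = {-4, 11, 18, 20, 26, 33, 35, 40, 42, 44}, so |A + A| = 10. Thus K = 10/4 = 5/2. For comparison, the minimum possible |A + A| over all 4-element sets is 2·4 − 1 = 7 (so min K = 7/4), attained only by arithmetic progressions.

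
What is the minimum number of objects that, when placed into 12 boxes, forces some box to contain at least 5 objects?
n = (5 − 1)·12 + 1 = 49

By the generalised pigeonhole principle, to guarantee some box contains ≥ r objects we need more than (r − 1) · k objects total. Threshold: n = (r − 1) · k + 1. With r = 5 and k = 12: n = 4 · 12 + 1 = 48 + 1 = 49. For n = 48 = 4 · 12, we can put exactly 4 objects in every box, avoiding 5 in any single one — so 49 is tight.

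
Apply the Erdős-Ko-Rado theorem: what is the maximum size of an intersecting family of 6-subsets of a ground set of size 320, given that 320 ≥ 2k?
max |F| = C(319, 5) = 26674326063

The Erdős-Ko-Rado theorem states: for n ≥ 2k, an intersecting family of k-subsets of an n-element set has size at most C(n − 1, k − 1), with equality for 'star' families {A ⊆ [n] : |A| = k, i ∈ A} (fix an element i). For n = 320, k = 6: C(319, 5) = 26674326063.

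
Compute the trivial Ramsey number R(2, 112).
R(2, 112) = 112

R(2, k) = k for all k ≥ 2: in a 2-colouring of K_k, either some edge is red (a red K_2) or all edges are blue (a blue K_k). And K_{111} coloured all-blue has no blue K_112, so R(2, 112) > 111. Hence R(2, 112) = 112.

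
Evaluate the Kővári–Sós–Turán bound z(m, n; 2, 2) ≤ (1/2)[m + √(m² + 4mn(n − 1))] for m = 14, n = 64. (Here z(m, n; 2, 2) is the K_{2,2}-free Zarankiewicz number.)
z(14, 64; 2, 2) ≤ (1/2)[14 + √(14² + 4·14·64·63)] = (1/2)[14 + √225988] = 244.691

Kővári–Sós–Turán: let r_1, ..., r_14 be the row sums and z = Σ r_i the total number of 1s. Each pair of columns can share at most one row with both entries 1 (else a 2×2 all-ones block appears), so Σ_i C(r_i, 2) ≤ C(64, 2) = 2016. By convexity Σ_i C(r_i, 2) ≥ 14·C(z/14, 2) = z(z − 14)/(2·14), giving z² − 14z − 14·64·63 ≤ 0 and hence z ≤ (1/2)[14 + √(196 + 4·56448)] = (1/2)[14 + √225988] ≈ (1/2)(14 + 475.382) = 244.691.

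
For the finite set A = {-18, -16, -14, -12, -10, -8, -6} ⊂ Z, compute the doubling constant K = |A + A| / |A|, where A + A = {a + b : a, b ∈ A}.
K = |A + A| / |A| = 13/7

Enumerate A + A = {a + b : a, b ∈ A}. With |A| = 7, there are |A|^2 = 49 ordered sum pairs; collecting distinct values, A + A = {-36, -34, -32, -30, -28, -26, -24, -22, -20, -18, -16, -14, -12}, so |A + A| = 13. Thus K = 13/7. Here |A + A| = 2|A| − 1 = 13, the minimum possible — so K = 13/7 is minimal, which holds iff A is an arithmetic progression.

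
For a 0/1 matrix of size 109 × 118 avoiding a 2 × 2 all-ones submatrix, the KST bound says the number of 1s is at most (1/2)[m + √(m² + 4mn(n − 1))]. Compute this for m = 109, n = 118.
z(109, 118; 2, 2) ≤ (1/2)[109 + √(109² + 4·109·118·117)] = (1/2)[109 + √6031297] = 1282.435

Kővári–Sós–Turán: let r_1, ..., r_109 be the row sums and z = Σ r_i the total number of 1s. Each pair of columns can share at most one row with both entries 1 (else a 2×2 all-ones block appears), so Σ_i C(r_i, 2) ≤ C(118, 2) = 6903. By convexity Σ_i C(r_i, 2) ≥ 109·C(z/109, 2) = z(z − 109)/(2·109), giving z² − 109z − 109·118·117 ≤ 0 and hence z ≤ (1/2)[109 + √(11881 + 4·1504854)] = (1/2)[109 + √6031297] ≈ (1/2)(109 + 2455.8699) = 1282.435.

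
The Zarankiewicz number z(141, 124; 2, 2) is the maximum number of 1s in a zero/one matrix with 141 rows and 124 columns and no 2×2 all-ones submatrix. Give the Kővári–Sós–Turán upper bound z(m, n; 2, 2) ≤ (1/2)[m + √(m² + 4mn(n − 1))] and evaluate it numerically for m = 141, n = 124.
z(141, 124; 2, 2) ≤ (1/2)[141 + √(141² + 4·141·124·123)] = (1/2)[141 + √8622009] = 1538.6629

Kővári–Sós–Turán: let r_1, ..., r_141 be the row sums and z = Σ r_i the total number of 1s. Each pair of columns can share at most one row with both entries 1 (else a 2×2 all-ones block appears), so Σ_i C(r_i, 2) ≤ C(124, 2) = 7626. By convexity Σ_i C(r_i, 2) ≥ 141·C(z/141, 2) = z(z − 141)/(2·141), giving z² − 141z − 141·124·123 ≤ 0 and hence z ≤ (1/2)[141 + √(19881 + 4·2150532)] = (1/2)[141 + √8622009] ≈ (1/2)(141 + 2936.3258) = 1538.6629.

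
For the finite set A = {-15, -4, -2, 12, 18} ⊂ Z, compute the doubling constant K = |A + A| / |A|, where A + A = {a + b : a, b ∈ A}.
K = |A + A| / |A| = 15/5 = 3

Enumerate A + A = {a + b : a, b ∈ A}. With |A| = 5, there are |A|^2 = 25 ordered sum pairs; collecting distinct values, A + A = {-30, -19, -17, -8, -6, -4, -3, 3, 8, 10, 14, 16, 24, 30, 36}, so |A + A| = 15. Thus K = 15/5 = 3. For comparison, the minimum possible |A + A| over all 5-element sets is 2·5 − 1 = 9 (so min K = 9/5), attained only by arithmetic progressions.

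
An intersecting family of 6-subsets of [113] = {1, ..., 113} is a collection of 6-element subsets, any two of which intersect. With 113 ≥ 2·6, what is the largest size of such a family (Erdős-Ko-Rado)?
max |F| = C(112, 5) = 134153712

Erdős-Ko-Rado (1961): when n ≥ 2k, max |F| = C(n−1, k−1). The bound is attained by the star {A : i ∈ A} for any fixed i ∈ [n]. Here C(113−1, 6−1) = C(112, 5) = 134153712.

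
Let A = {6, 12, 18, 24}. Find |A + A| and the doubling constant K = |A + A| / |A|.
K = |A + A| / |A| = 7/4

Enumerate A + A = {a + b : a, b ∈ A}. With |A| = 4, there are |A|^2 = 16 ordered sum pairs; collecting distinct values, A + A = {12, 18, 24, 30, 36, 42, 48}, so |A + A| = 7. Thus K = 7/4. Here |A + A| = 2|A| − 1 = 7, the minimum possible — so K = 7/4 is minimal, which holds iff A is an arithmetic progression.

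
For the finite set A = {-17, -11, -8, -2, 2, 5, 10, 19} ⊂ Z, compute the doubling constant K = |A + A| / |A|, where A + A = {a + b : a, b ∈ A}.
K = |A + A| / |A| = 32/8 = 4

Enumerate A + A = {a + b : a, b ∈ A}. With |A| = 8, there are |A|^2 = 64 ordered sum pairs; collecting distinct values, A + A = {-34, -28, -25, -22, -19, -16, -15, -13, -12, -10, -9, -7, -6, -4, -3, -1, 0, 2, 3, 4, 7, 8, 10, 11, 12, 15, 17, 20, 21, 24, 29, 38}, so |A + A| = 32. Thus K = 32/8 = 4. For comparison, the minimum possible |A + A| over all 8-element sets is 2·8 − 1 = 15 (so min K = 15/8), attained only by arithmetic progressions.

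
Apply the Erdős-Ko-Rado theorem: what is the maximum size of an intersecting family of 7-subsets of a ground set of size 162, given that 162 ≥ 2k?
max |F| = C(161, 6) = 22013638192

Erdős-Ko-Rado (1961): when n ≥ 2k, max |F| = C(n−1, k−1). The bound is attained by the star {A : i ∈ A} for any fixed i ∈ [n]. Here C(162−1, 7−1) = C(161, 6) = 22013638192.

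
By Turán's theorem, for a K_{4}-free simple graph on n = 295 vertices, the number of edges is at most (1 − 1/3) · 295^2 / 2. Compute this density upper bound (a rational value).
Turán density bound = (2/3) · 295^2/2 = 87025/3 ≈ 29008.3333

Turán's theorem: ex(n, K_{r+1}) is achieved by the complete r-partite Turán graph T(n, r) with parts as balanced as possible, and is at most (1 − 1/r) · n^2/2. For r = 3, n = 295: the density bound is (2/3) · 87025/2 = 87025/3 ≈ 29008.3333. The integer-valued extremum is e(T(295, 3)) = 29008, which is strictly less than the density bound 87025/3 since 3 ∤ 295 (the parts of T(295, 3) cannot all be equal).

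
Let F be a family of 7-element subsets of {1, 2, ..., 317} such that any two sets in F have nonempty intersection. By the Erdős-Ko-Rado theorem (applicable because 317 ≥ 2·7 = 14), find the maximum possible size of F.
max |F| = C(316, 6) = 1318420990068

The Erdős-Ko-Rado theorem states: for n ≥ 2k, an intersecting family of k-subsets of an n-element set has size at most C(n − 1, k − 1), with equality for 'star' families {A ⊆ [n] : |A| = k, i ∈ A} (fix an element i). For n = 317, k = 7: C(316, 6) = 1318420990068.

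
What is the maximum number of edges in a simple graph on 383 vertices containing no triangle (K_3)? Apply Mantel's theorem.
ex(383, K_3) = ⌊383^2/4⌋ = 36672

Mantel (1907): a triangle-free graph on n vertices has at most ⌊n^2/4⌋ edges, with equality for the complete bipartite graph K_{⌊n/2⌋, ⌈n/2⌉}. For n = 383: ⌊383^2/4⌋ = ⌊146689/4⌋ = 36672. The extremal graph is K_{191, 192}, which has 191·192 = 36672 edges.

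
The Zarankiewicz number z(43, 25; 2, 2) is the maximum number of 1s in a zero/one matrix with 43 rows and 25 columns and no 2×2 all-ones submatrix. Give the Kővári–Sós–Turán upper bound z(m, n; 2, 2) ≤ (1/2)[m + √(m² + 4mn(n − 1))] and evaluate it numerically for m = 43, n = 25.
z(43, 25; 2, 2) ≤ (1/2)[43 + √(43² + 4·43·25·24)] = (1/2)[43 + √105049] = 183.5563

Kővári–Sós–Turán: let r_1, ..., r_43 be the row sums and z = Σ r_i the total number of 1s. Each pair of columns can share at most one row with both entries 1 (else a 2×2 all-ones block appears), so Σ_i C(r_i, 2) ≤ C(25, 2) = 300. By convexity Σ_i C(r_i, 2) ≥ 43·C(z/43, 2) = z(z − 43)/(2·43), giving z² − 43z − 43·25·24 ≤ 0 and hence z ≤ (1/2)[43 + √(1849 + 4·25800)] = (1/2)[43 + √105049] ≈ (1/2)(43 + 324.1126) = 183.5563.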